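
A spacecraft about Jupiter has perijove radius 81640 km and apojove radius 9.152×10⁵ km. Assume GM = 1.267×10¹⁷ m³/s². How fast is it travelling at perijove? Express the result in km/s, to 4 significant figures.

Semi-major axis a = (r_p + r_a)/2 = 4.9842×10⁵ km = 4.984×10⁸ m.
Vis-viva: v² = μ(2/r − 1/a) = 1.267×10¹⁷ × (2.450×10⁻⁸ − 2.006×10⁻⁹) = 2.850×10⁹ m²/s².
v = 53380 m/s = 53.38 km/s.

v ≈ 53.38 km/s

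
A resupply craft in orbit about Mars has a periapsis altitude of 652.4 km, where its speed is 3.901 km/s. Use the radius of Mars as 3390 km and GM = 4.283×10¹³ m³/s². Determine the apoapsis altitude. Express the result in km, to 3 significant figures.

r_p = 3390 + 652.4 = 4042.4 km = 4.042×10⁶ m.
Specific energy ε = v²/2 − μ/r = -2.986×10⁶ J/kg, so a = −μ/(2ε) = 7.171×10⁶ m.
The apsides satisfy r_p + r_a = 2a, so the apoapsis radius is 2a − r_p = 1.030×10⁷ m = 10300 km.
Apoapsis altitude = 10300 − 3390 = 6909.8 km.

apoapsis altitude ≈ 6910 km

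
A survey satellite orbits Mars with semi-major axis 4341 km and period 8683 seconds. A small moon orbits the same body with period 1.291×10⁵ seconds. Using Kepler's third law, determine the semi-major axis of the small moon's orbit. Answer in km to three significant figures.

Kepler's third law: a³ ∝ T², so a₂ = a₁ (T₂/T₁)^(2/3).
T₂/T₁ = 14.87, (T₂/T₁)^(2/3) = 6.047.
a₂ = 4341 × 6.047 = 26250 km.

a₂ ≈ 26200 km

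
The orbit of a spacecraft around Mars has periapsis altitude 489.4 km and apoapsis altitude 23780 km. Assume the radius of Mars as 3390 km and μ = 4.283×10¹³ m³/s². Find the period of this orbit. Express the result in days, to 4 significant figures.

T ≈ 0.6797 days

r_p = 3390 + 489.4 = 3879.4 km = 3.8794×10⁶ m.
r_a = 3390 + 23780 = 27170 km = 2.7170×10⁷ m.
Semi-major axis a = (r_p + r_a)/2 = (3879.4 + 27170)/2 = 15525 km = 1.552×10⁷ m.
By Kepler's third law T = 2π√(a³/μ) = 2π × 9.347×10³ = 5.873×10⁴ s.
= 0.6797 days.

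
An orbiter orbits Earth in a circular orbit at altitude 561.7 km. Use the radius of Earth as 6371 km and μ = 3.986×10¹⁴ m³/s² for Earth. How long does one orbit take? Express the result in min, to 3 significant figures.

T ≈ 95.7 min

r = 6371 + 561.7 = 6932.7 km = 6.9327×10⁶ m.
Kepler's third law: T = 2π√(r³/μ) = 2π√((6.933×10⁶)³ / 3.986×10¹⁴).
r³/μ = 8.359×10⁵ s², so T = 2π × 9.143×10² = 5.745×10³ s.
Converting: 5.745×10³ s ÷ 60.00 = 95.74 min.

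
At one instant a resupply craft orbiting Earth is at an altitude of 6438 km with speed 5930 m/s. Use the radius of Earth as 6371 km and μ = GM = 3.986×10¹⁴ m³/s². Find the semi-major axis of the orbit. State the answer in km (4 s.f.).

a ≈ 14720 km

r = 6371 + 6438 = 12809 km = 1.281×10⁷ m.
Vis-viva rearranged: 1/a = 2/r − v²/μ = 1.561×10⁻⁷ − 8.822×10⁻⁸ = 6.792×10⁻⁸ m⁻¹.
a = 1.472×10⁷ m = 14723 km.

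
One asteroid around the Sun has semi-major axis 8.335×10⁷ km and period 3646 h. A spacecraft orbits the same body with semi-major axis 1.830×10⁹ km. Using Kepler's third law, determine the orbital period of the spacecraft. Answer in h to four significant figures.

T₂ ≈ 3.751×10⁵ h

Kepler's third law: T² ∝ a³, so T₂ = T₁ (a₂/a₁)^(3/2).
a₂/a₁ = 21.96, (a₂/a₁)^(3/2) = 102.9.
T₂ = 3646 × 102.9 = 3.751×10⁵ h.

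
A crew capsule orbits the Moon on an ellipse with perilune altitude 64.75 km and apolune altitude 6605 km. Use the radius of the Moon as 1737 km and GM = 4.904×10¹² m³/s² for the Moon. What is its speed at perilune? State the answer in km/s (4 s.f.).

v ≈ 2.116 km/s

r_p = 1737 + 64.75 = 1801.8 km = 1.8018×10⁶ m.
r_a = 1737 + 6605 = 8342.0 km = 8.3420×10⁶ m.
Semi-major axis a = (r_p + r_a)/2 = 5071.9 km = 5.072×10⁶ m.
Vis-viva: v² = μ(2/r − 1/a) = 4.904×10¹² × (1.110×10⁻⁶ − 1.972×10⁻⁷) = 4.477×10⁶ m²/s².
v = 2116 m/s = 2.116 km/s.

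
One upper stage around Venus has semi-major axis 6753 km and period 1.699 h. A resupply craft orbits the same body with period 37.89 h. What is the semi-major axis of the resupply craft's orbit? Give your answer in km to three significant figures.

a₂ ≈ 53500 km

Kepler's third law: a³ ∝ T², so a₂ = a₁ (T₂/T₁)^(2/3).
T₂/T₁ = 22.30, (T₂/T₁)^(2/3) = 7.923.
a₂ = 6753 × 7.923 = 53500 km.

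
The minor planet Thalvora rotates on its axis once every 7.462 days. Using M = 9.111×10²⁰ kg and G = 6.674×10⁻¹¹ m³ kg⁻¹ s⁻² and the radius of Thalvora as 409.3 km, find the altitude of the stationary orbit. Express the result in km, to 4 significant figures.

μ = GM = 6.674×10⁻¹¹ × 9.111×10²⁰ = 6.081×10¹⁰ m³/s².
T = 7.462 days = 6.447×10⁵ s.
A synchronous orbit has period T, so by Kepler's third law a = (μT²/4π²)^(1/3).
μT²/4π² = 6.081×10¹⁰ × (6.447×10⁵)² / 39.48 = 6.402×10²⁰ m³.
a = 8.619×10⁶ m = 8618.7 km.
Altitude h = a − R = 8618.7 − 409.3 = 8209.4 km.

h_sync ≈ 8209 km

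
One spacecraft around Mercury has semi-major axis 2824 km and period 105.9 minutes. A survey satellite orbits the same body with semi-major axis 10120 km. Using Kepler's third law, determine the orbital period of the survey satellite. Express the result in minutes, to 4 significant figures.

Kepler's third law: T² ∝ a³, so T₂ = T₁ (a₂/a₁)^(3/2).
a₂/a₁ = 3.584, (a₂/a₁)^(3/2) = 6.784.
T₂ = 105.9 × 6.784 = 718.4 minutes.

T₂ ≈ 718.4 minutes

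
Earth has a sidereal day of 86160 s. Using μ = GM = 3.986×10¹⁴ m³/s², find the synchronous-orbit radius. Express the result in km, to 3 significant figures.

A synchronous orbit has period T, so by Kepler's third law a = (μT²/4π²)^(1/3).
μT²/4π² = 3.986×10¹⁴ × (8.616×10⁴)² / 39.48 = 7.495×10²² m³.
a = 4.216×10⁷ m = 42163 km.

r_sync ≈ 42200 km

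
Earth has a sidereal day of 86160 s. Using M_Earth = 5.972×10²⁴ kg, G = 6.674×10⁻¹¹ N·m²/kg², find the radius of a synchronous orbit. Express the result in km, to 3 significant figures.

μ = GM = 6.674×10⁻¹¹ × 5.972×10²⁴ = 3.986×10¹⁴ m³/s².
A synchronous orbit has period T, so by Kepler's third law a = (μT²/4π²)^(1/3).
μT²/4π² = 3.986×10¹⁴ × (8.616×10⁴)² / 39.48 = 7.495×10²² m³.
a = 4.216×10⁷ m = 42162 km.

r_sync ≈ 42200 km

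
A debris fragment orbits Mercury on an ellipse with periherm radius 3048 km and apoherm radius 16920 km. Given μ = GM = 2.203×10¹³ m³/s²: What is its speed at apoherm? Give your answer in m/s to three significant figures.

Semi-major axis a = (r_p + r_a)/2 = 9984.0 km = 9.984×10⁶ m.
Vis-viva: v² = μ(2/r − 1/a) = 2.203×10¹³ × (1.182×10⁻⁷ − 1.002×10⁻⁷) = 3.975×10⁵ m²/s².
v = 630.5 m/s.

v ≈ 630 m/s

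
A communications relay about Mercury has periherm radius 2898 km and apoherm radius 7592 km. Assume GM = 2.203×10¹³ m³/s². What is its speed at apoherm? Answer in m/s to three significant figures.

Semi-major axis a = (r_p + r_a)/2 = 5245.0 km = 5.245×10⁶ m.
Vis-viva: v² = μ(2/r − 1/a) = 2.203×10¹³ × (2.634×10⁻⁷ − 1.907×10⁻⁷) = 1.603×10⁶ m²/s².
v = 1266 m/s.

v ≈ 1270 m/s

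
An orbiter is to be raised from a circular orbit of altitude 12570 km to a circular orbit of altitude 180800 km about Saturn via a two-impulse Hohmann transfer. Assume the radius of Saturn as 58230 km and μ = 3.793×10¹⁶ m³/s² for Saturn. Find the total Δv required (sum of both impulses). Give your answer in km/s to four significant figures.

Δv_total ≈ 9.686 km/s

r₁ = 58230 + 12570 = 70800 km = 7.0800×10⁷ m.
r₂ = 58230 + 180800 = 239030 km = 2.3903×10⁸ m.
Transfer ellipse a_t = (r₁ + r₂)/2 = 1.549×10⁸ m.
At r₁: circular v_c1 = √(μ/r₁) = 23150 m/s; transfer-perikrone v_p = √[μ(2/r₁ − 1/a_t)] = 28750 m/s.
Δv₁ = v_p − v_c1 = 5605 m/s.
At r₂: circular v_c2 = √(μ/r₂) = 12600 m/s; transfer-apokrone v_a = √[μ(2/r₂ − 1/a_t)] = 8516 m/s.
Δv₂ = v_c2 − v_a = 4081 m/s.
Total Δv = Δv₁ + Δv₂ = 9686 m/s = 9.686 km/s.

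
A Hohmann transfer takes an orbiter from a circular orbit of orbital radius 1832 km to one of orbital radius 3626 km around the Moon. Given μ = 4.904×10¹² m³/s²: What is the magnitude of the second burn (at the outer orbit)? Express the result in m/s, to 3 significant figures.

r₁ = 1832 km = 1.832×10⁶ m.
r₂ = 3626 km = 3.626×10⁶ m.
Transfer ellipse a_t = (r₁ + r₂)/2 = 2.729×10⁶ m.
At r₁: circular v_c1 = √(μ/r₁) = 1636 m/s; transfer-perilune v_p = √[μ(2/r₁ − 1/a_t)] = 1886 m/s.
At r₂: circular v_c2 = √(μ/r₂) = 1163 m/s; transfer-apolune v_a = √[μ(2/r₂ − 1/a_t)] = 952.8 m/s.
Δv₂ = v_c2 − v_a = 210.1 m/s.

Δv ≈ 210 m/s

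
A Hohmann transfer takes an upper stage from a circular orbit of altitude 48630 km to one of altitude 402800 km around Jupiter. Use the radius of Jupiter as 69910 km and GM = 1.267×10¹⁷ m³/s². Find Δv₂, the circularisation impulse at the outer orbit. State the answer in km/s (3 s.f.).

Δv ≈ 6.00 km/s

r₁ = 69910 + 48630 = 118540 km = 1.1854×10⁸ m.
r₂ = 69910 + 402800 = 472710 km = 4.7271×10⁸ m.
Transfer ellipse a_t = (r₁ + r₂)/2 = 2.956×10⁸ m.
At r₁: circular v_c1 = √(μ/r₁) = 32690 m/s; transfer-perijove v_p = √[μ(2/r₁ − 1/a_t)] = 41340 m/s.
At r₂: circular v_c2 = √(μ/r₂) = 16370 m/s; transfer-apojove v_a = √[μ(2/r₂ − 1/a_t)] = 10370 m/s.
Δv₂ = v_c2 − v_a = 6005 m/s.
= 6.005 km/s.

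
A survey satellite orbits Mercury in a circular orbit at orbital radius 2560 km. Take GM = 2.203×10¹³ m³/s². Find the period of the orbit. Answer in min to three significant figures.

r = 2560 km = 2.560×10⁶ m.
Kepler's third law: T = 2π√(r³/μ) = 2π√((2.560×10⁶)³ / 2.203×10¹³).
r³/μ = 7.616×10⁵ s², so T = 2π × 8.727×10² = 5.483×10³ s.
Converting: 5.483×10³ s ÷ 60.00 = 91.39 min.

T ≈ 91.4 min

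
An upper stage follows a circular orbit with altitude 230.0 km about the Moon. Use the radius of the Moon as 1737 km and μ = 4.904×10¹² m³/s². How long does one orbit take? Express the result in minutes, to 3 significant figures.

T ≈ 130 minutes

r = 1737 + 230.0 = 1967.0 km = 1.9670×10⁶ m.
Kepler's third law: T = 2π√(r³/μ) = 2π√((1.967×10⁶)³ / 4.904×10¹²).
r³/μ = 1.552×10⁶ s², so T = 2π × 1.246×10³ = 7.827×10³ s.
Converting: 7.827×10³ s ÷ 60.00 = 130.5 minutes.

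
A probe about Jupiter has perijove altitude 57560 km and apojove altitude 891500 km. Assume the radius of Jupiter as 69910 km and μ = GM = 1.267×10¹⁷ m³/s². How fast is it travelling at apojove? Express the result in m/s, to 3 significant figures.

v ≈ 5550 m/s

r_p = 69910 + 57560 = 127470 km = 1.2747×10⁸ m.
r_a = 69910 + 891500 = 961410 km = 9.6141×10⁸ m.
Semi-major axis a = (r_p + r_a)/2 = 5.4444×10⁵ km = 5.444×10⁸ m.
Vis-viva: v² = μ(2/r − 1/a) = 1.267×10¹⁷ × (2.080×10⁻⁹ − 1.837×10⁻⁹) = 3.086×10⁷ m²/s².
v = 5555 m/s.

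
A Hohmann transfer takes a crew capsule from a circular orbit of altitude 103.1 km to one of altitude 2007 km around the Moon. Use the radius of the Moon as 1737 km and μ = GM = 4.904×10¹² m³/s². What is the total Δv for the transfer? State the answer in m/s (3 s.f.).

r₁ = 1737 + 103.1 = 1840.1 km = 1.8401×10⁶ m.
r₂ = 1737 + 2007 = 3744.0 km = 3.7440×10⁶ m.
Transfer ellipse a_t = (r₁ + r₂)/2 = 2.792×10⁶ m.
At r₁: circular v_c1 = √(μ/r₁) = 1633 m/s; transfer-perilune v_p = √[μ(2/r₁ − 1/a_t)] = 1890 m/s.
Δv₁ = v_p − v_c1 = 257.9 m/s.
At r₂: circular v_c2 = √(μ/r₂) = 1144 m/s; transfer-apolune v_a = √[μ(2/r₂ − 1/a_t)] = 929.1 m/s.
Δv₂ = v_c2 − v_a = 215.4 m/s.
Total Δv = Δv₁ + Δv₂ = 473.3 m/s.

Δv_total ≈ 473 m/s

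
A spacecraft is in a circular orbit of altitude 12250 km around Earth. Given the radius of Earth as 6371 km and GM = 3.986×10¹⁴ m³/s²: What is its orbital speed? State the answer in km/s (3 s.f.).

v ≈ 4.63 km/s

r = 6371 + 12250 = 18621 km = 1.8621×10⁷ m.
For a circular orbit v = √(μ/r) = √(3.986×10¹⁴ / 1.862×10⁷) = √(2.141×10⁷) = 4627 m/s.
That is 4.627 km/s.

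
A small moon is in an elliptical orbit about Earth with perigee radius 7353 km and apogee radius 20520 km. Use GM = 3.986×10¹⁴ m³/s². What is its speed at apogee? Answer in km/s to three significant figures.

v ≈ 3.20 km/s

Semi-major axis a = (r_p + r_a)/2 = 13936 km = 1.394×10⁷ m.
Vis-viva: v² = μ(2/r − 1/a) = 3.986×10¹⁴ × (9.747×10⁻⁸ − 7.175×10⁻⁸) = 1.025×10⁷ m²/s².
v = 3201 m/s = 3.201 km/s.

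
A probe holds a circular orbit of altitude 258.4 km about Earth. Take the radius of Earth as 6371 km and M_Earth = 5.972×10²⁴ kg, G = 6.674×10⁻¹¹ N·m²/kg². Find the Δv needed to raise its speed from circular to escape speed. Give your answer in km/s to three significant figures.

μ = GM = 6.674×10⁻¹¹ × 5.972×10²⁴ = 3.986×10¹⁴ m³/s².
r = 6371 + 258.4 = 6629.4 km = 6.6294×10⁶ m.
Circular speed v_c = √(μ/r) = 7754 m/s.
Escape speed v_esc = √(2μ/r) = √2 × v_c = 10970 m/s.
Δv = v_esc − v_c = 3212 m/s = 3.212 km/s.

Δv ≈ 3.21 km/s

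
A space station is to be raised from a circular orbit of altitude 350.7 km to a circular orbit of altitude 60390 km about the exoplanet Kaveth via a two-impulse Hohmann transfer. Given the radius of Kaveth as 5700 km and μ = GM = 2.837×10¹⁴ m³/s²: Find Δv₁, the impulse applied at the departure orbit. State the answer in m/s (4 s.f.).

r₁ = 5700 + 350.7 = 6050.7 km = 6.0507×10⁶ m.
r₂ = 5700 + 60390 = 66090 km = 6.6090×10⁷ m.
Transfer ellipse a_t = (r₁ + r₂)/2 = 3.607×10⁷ m.
At r₁: circular v_c1 = √(μ/r₁) = 6847 m/s; transfer-periapsis v_p = √[μ(2/r₁ − 1/a_t)] = 9269 m/s.
Δv₁ = v_p − v_c1 = 2421 m/s.

Δv ≈ 2421 m/s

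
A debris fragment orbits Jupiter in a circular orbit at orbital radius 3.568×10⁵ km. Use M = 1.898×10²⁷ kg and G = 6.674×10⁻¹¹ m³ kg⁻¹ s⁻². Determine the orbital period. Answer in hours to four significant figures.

T ≈ 33.05 hours

μ = GM = 6.674×10⁻¹¹ × 1.898×10²⁷ = 1.267×10¹⁷ m³/s².
r = 3.568×10⁵ km = 3.568×10⁸ m.
Kepler's third law: T = 2π√(r³/μ) = 2π√((3.568×10⁸)³ / 1.267×10¹⁷).
r³/μ = 3.586×10⁸ s², so T = 2π × 1.894×10⁴ = 1.190×10⁵ s.
Converting: 1.190×10⁵ s ÷ 3600 = 33.05 hours.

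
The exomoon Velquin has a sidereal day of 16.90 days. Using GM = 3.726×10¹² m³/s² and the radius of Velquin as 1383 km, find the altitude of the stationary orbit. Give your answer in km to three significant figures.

T = 16.90 days = 1.460×10⁶ s.
A synchronous orbit has period T, so by Kepler's third law a = (μT²/4π²)^(1/3).
μT²/4π² = 3.726×10¹² × (1.460×10⁶)² / 39.48 = 2.012×10²³ m³.
a = 5.860×10⁷ m = 58600 km.
Altitude h = a − R = 58600 − 1383 = 57217 km.

h_sync ≈ 57200 km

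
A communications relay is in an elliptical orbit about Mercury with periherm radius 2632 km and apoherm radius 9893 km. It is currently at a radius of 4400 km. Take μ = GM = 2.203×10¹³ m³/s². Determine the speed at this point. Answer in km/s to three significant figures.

Semi-major axis a = (r_p + r_a)/2 = 6262.5 km = 6.262×10⁶ m.
Vis-viva: v² = μ(2/r − 1/a) = 2.203×10¹³ × (4.545×10⁻⁷ − 1.597×10⁻⁷) = 6.496×10⁶ m²/s².
v = 2549 m/s = 2.549 km/s.

v ≈ 2.55 km/s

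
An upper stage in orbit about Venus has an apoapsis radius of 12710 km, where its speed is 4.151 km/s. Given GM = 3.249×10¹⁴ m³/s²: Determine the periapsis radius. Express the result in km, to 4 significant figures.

periapsis radius ≈ 6461 km

r_a = 1.271×10⁷ m.
Specific energy ε = v²/2 − μ/r = -1.695×10⁷ J/kg, so a = −μ/(2ε) = 9.586×10⁶ m.
The apsides satisfy r_p + r_a = 2a, so the periapsis radius is 2a − r_a = 6.461×10⁶ m = 6461.4 km.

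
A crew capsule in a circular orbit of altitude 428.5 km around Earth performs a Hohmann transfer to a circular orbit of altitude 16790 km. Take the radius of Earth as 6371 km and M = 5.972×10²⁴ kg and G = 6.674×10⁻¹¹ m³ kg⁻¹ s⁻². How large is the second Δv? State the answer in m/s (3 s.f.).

Δv ≈ 1350 m/s

μ = GM = 6.674×10⁻¹¹ × 5.972×10²⁴ = 3.986×10¹⁴ m³/s².
r₁ = 6371 + 428.5 = 6799.5 km = 6.7995×10⁶ m.
r₂ = 6371 + 16790 = 23161 km = 2.3161×10⁷ m.
Transfer ellipse a_t = (r₁ + r₂)/2 = 1.498×10⁷ m.
At r₁: circular v_c1 = √(μ/r₁) = 7656 m/s; transfer-perigee v_p = √[μ(2/r₁ − 1/a_t)] = 9520 m/s.
At r₂: circular v_c2 = √(μ/r₂) = 4148 m/s; transfer-apogee v_a = √[μ(2/r₂ − 1/a_t)] = 2795 m/s.
Δv₂ = v_c2 − v_a = 1354 m/s.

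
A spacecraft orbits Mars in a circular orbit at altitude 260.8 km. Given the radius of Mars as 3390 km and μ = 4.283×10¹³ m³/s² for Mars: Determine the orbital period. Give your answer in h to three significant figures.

T ≈ 1.86 h

r = 3390 + 260.8 = 3650.8 km = 3.6508×10⁶ m.
Kepler's third law: T = 2π√(r³/μ) = 2π√((3.651×10⁶)³ / 4.283×10¹³).
r³/μ = 1.136×10⁶ s², so T = 2π × 1.066×10³ = 6.697×10³ s.
Converting: 6.697×10³ s ÷ 3600 = 1.860 h.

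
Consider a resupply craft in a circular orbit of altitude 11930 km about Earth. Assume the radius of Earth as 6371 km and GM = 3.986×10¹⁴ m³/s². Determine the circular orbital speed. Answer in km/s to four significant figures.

r = 6371 + 11930 = 18301 km = 1.8301×10⁷ m.
For a circular orbit v = √(μ/r) = √(3.986×10¹⁴ / 1.830×10⁷) = √(2.178×10⁷) = 4667 m/s.
That is 4.667 km/s.

v ≈ 4.667 km/s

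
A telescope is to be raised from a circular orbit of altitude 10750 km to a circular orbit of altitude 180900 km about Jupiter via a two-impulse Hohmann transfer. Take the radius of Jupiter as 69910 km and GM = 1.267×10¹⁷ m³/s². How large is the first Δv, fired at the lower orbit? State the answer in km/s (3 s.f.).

Δv ≈ 9.12 km/s

r₁ = 69910 + 10750 = 80660 km = 8.0660×10⁷ m.
r₂ = 69910 + 180900 = 250810 km = 2.5081×10⁸ m.
Transfer ellipse a_t = (r₁ + r₂)/2 = 1.657×10⁸ m.
At r₁: circular v_c1 = √(μ/r₁) = 39630 m/s; transfer-perijove v_p = √[μ(2/r₁ − 1/a_t)] = 48760 m/s.
Δv₁ = v_p − v_c1 = 9122 m/s.
= 9.122 km/s.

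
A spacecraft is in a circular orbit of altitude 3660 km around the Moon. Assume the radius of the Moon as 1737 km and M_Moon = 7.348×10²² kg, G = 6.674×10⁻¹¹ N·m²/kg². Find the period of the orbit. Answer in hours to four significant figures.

μ = GM = 6.674×10⁻¹¹ × 7.348×10²² = 4.904×10¹² m³/s².
r = 1737 + 3660 = 5397.0 km = 5.3970×10⁶ m.
Kepler's third law: T = 2π√(r³/μ) = 2π√((5.397×10⁶)³ / 4.904×10¹²).
r³/μ = 3.206×10⁷ s², so T = 2π × 5.662×10³ = 3.557×10⁴ s.
Converting: 3.557×10⁴ s ÷ 3600 = 9.882 hours.

T ≈ 9.882 hours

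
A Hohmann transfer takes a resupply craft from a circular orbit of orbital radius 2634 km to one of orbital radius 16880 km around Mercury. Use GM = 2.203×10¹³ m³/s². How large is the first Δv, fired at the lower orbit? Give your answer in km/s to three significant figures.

r₁ = 2634 km = 2.634×10⁶ m.
r₂ = 16880 km = 1.688×10⁷ m.
Transfer ellipse a_t = (r₁ + r₂)/2 = 9.757×10⁶ m.
At r₁: circular v_c1 = √(μ/r₁) = 2892 m/s; transfer-periherm v_p = √[μ(2/r₁ − 1/a_t)] = 3804 m/s.
Δv₁ = v_p − v_c1 = 911.9 m/s.
= 0.9119 km/s.

Δv ≈ 0.912 km/s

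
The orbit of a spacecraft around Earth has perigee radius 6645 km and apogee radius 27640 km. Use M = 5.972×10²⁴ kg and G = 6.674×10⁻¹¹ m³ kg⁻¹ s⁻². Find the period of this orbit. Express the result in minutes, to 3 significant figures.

μ = GM = 6.674×10⁻¹¹ × 5.972×10²⁴ = 3.986×10¹⁴ m³/s².
Semi-major axis a = (r_p + r_a)/2 = (6645.0 + 27640)/2 = 17142 km = 1.714×10⁷ m.
By Kepler's third law T = 2π√(a³/μ) = 2π × 3.555×10³ = 2.234×10⁴ s.
= 372.3 minutes.

T ≈ 372 minutes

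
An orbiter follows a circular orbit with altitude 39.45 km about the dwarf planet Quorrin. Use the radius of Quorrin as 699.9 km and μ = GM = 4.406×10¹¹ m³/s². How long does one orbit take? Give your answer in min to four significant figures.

T ≈ 100.3 min

r = 699.9 + 39.45 = 739.35 km = 7.3935×10⁵ m.
Kepler's third law: T = 2π√(r³/μ) = 2π√((7.394×10⁵)³ / 4.406×10¹¹).
r³/μ = 9.173×10⁵ s², so T = 2π × 9.578×10² = 6.018×10³ s.
Converting: 6.018×10³ s ÷ 60.00 = 100.3 min.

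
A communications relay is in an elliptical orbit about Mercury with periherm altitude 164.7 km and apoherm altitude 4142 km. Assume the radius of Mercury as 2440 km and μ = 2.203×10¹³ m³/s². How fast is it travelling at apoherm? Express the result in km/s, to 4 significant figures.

r_p = 2440 + 164.7 = 2604.7 km = 2.6047×10⁶ m.
r_a = 2440 + 4142 = 6582.0 km = 6.5820×10⁶ m.
Semi-major axis a = (r_p + r_a)/2 = 4593.4 km = 4.593×10⁶ m.
Vis-viva: v² = μ(2/r − 1/a) = 2.203×10¹³ × (3.039×10⁻⁷ − 2.177×10⁻⁷) = 1.898×10⁶ m²/s².
v = 1378 m/s = 1.378 km/s.

v ≈ 1.378 km/s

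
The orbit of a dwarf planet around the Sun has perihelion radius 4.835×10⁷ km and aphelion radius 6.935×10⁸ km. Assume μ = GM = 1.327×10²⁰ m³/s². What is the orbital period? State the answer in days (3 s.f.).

Semi-major axis a = (r_p + r_a)/2 = (4.8350×10⁷ + 6.9350×10⁸)/2 = 3.7092×10⁸ km = 3.709×10¹¹ m.
By Kepler's third law T = 2π√(a³/μ) = 2π × 1.961×10⁷ = 1.232×10⁸ s.
= 1426 days.

T ≈ 1430 days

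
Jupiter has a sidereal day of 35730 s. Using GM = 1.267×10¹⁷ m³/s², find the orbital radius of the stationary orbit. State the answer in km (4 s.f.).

A synchronous orbit has period T, so by Kepler's third law a = (μT²/4π²)^(1/3).
μT²/4π² = 1.267×10¹⁷ × (3.573×10⁴)² / 39.48 = 4.097×10²⁴ m³.
a = 1.600×10⁸ m = 1.6002×10⁵ km.

r_sync ≈ 1.600×10⁵ km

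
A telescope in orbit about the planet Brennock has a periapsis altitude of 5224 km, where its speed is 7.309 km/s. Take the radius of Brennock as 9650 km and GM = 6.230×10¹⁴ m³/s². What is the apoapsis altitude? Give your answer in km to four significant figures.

apoapsis altitude ≈ 16530 km

r_p = 9650 + 5224 = 14874 km = 1.487×10⁷ m.
Specific energy ε = v²/2 − μ/r = -1.517×10⁷ J/kg, so a = −μ/(2ε) = 2.053×10⁷ m.
The apsides satisfy r_p + r_a = 2a, so the apoapsis radius is 2a − r_p = 2.618×10⁷ m = 26182 km.
Apoapsis altitude = 26182 − 9650 = 16532 km.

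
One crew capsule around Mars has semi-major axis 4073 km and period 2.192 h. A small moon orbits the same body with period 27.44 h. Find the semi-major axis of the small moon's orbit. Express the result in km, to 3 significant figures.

a₂ ≈ 22000 km

Kepler's third law: a³ ∝ T², so a₂ = a₁ (T₂/T₁)^(2/3).
T₂/T₁ = 12.52, (T₂/T₁)^(2/3) = 5.391.
a₂ = 4073 × 5.391 = 21960 km.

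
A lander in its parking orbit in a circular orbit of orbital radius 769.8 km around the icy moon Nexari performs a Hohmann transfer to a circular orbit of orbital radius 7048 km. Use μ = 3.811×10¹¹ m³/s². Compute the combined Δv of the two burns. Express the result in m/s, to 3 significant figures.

Δv_total ≈ 371 m/s

r₁ = 769.8 km = 7.698×10⁵ m.
r₂ = 7048 km = 7.048×10⁶ m.
Transfer ellipse a_t = (r₁ + r₂)/2 = 3.909×10⁶ m.
At r₁: circular v_c1 = √(μ/r₁) = 703.6 m/s; transfer-periapsis v_p = √[μ(2/r₁ − 1/a_t)] = 944.8 m/s.
Δv₁ = v_p − v_c1 = 241.2 m/s.
At r₂: circular v_c2 = √(μ/r₂) = 232.5 m/s; transfer-apoapsis v_a = √[μ(2/r₂ − 1/a_t)] = 103.2 m/s.
Δv₂ = v_c2 − v_a = 129.3 m/s.
Total Δv = Δv₁ + Δv₂ = 370.5 m/s.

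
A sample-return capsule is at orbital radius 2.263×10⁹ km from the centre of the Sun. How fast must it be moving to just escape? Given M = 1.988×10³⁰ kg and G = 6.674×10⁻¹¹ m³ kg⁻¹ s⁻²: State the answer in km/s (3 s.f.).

v_esc ≈ 10.8 km/s

μ = GM = 6.674×10⁻¹¹ × 1.988×10³⁰ = 1.327×10²⁰ m³/s².
r = 2.263×10⁹ km = 2.263×10¹² m.
Escape speed v_esc = √(2μ/r) = √(2 × 1.327×10²⁰ / 2.263×10¹²) = √(1.173×10⁸) = 10830 m/s.
= 10.83 km/s.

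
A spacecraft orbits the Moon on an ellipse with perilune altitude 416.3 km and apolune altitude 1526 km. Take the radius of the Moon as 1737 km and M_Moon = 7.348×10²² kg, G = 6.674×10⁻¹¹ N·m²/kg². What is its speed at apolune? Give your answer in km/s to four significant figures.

μ = GM = 6.674×10⁻¹¹ × 7.348×10²² = 4.904×10¹² m³/s².
r_p = 1737 + 416.3 = 2153.3 km = 2.1533×10⁶ m.
r_a = 1737 + 1526 = 3263.0 km = 3.2630×10⁶ m.
Semi-major axis a = (r_p + r_a)/2 = 2708.2 km = 2.708×10⁶ m.
Vis-viva: v² = μ(2/r − 1/a) = 4.904×10¹² × (6.129×10⁻⁷ − 3.693×10⁻⁷) = 1.195×10⁶ m²/s².
v = 1093 m/s = 1.093 km/s.

v ≈ 1.093 km/s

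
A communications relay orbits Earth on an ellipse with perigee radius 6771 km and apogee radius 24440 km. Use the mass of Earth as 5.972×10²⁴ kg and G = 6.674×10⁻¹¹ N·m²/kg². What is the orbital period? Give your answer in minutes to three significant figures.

T ≈ 323 minutes

μ = GM = 6.674×10⁻¹¹ × 5.972×10²⁴ = 3.986×10¹⁴ m³/s².
Semi-major axis a = (r_p + r_a)/2 = (6771.0 + 24440)/2 = 15606 km = 1.561×10⁷ m.
By Kepler's third law T = 2π√(a³/μ) = 2π × 3.088×10³ = 1.940×10⁴ s.
= 323.4 minutes.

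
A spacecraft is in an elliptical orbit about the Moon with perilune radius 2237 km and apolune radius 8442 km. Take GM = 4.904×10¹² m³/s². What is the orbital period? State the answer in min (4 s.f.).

T ≈ 583.5 min

Semi-major axis a = (r_p + r_a)/2 = (2237.0 + 8442.0)/2 = 5339.5 km = 5.340×10⁶ m.
By Kepler's third law T = 2π√(a³/μ) = 2π × 5.572×10³ = 3.501×10⁴ s.
= 583.5 min.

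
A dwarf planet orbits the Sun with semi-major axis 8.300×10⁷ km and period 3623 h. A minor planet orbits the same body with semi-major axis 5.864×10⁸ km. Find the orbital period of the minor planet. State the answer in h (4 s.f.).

T₂ ≈ 68040 h

Kepler's third law: T² ∝ a³, so T₂ = T₁ (a₂/a₁)^(3/2).
a₂/a₁ = 7.065, (a₂/a₁)^(3/2) = 18.78.
T₂ = 3623 × 18.78 = 68040 h.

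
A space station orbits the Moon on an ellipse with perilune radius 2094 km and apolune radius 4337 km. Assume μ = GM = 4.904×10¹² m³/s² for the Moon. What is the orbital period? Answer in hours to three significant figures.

T ≈ 4.54 hours

Semi-major axis a = (r_p + r_a)/2 = (2094.0 + 4337.0)/2 = 3215.5 km = 3.216×10⁶ m.
By Kepler's third law T = 2π√(a³/μ) = 2π × 2.604×10³ = 1.636×10⁴ s.
= 4.544 hours.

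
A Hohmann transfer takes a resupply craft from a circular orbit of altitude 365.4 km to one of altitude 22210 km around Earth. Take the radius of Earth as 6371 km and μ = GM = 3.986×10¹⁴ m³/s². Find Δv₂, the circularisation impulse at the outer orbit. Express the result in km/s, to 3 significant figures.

Δv ≈ 1.43 km/s

r₁ = 6371 + 365.4 = 6736.4 km = 6.7364×10⁶ m.
r₂ = 6371 + 22210 = 28581 km = 2.8581×10⁷ m.
Transfer ellipse a_t = (r₁ + r₂)/2 = 1.766×10⁷ m.
At r₁: circular v_c1 = √(μ/r₁) = 7692 m/s; transfer-perigee v_p = √[μ(2/r₁ − 1/a_t)] = 9786 m/s.
At r₂: circular v_c2 = √(μ/r₂) = 3734 m/s; transfer-apogee v_a = √[μ(2/r₂ − 1/a_t)] = 2307 m/s.
Δv₂ = v_c2 − v_a = 1428 m/s.
= 1.428 km/s.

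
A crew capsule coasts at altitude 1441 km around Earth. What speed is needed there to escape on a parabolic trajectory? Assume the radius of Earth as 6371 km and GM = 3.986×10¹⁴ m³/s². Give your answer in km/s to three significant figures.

r = 6371 + 1441 = 7812.0 km = 7.8120×10⁶ m.
Escape speed v_esc = √(2μ/r) = √(2 × 3.986×10¹⁴ / 7.812×10⁶) = √(1.020×10⁸) = 10100 m/s.
= 10.10 km/s.

v_esc ≈ 10.1 km/s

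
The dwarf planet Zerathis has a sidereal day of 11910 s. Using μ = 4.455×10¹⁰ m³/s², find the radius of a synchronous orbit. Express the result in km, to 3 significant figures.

r_sync ≈ 543 km

A synchronous orbit has period T, so by Kepler's third law a = (μT²/4π²)^(1/3).
μT²/4π² = 4.455×10¹⁰ × (1.191×10⁴)² / 39.48 = 1.601×10¹⁷ m³.
a = 5.430×10⁵ m = 542.96 km.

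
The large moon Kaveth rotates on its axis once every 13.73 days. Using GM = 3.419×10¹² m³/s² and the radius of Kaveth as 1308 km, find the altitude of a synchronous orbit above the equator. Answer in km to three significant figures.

h_sync ≈ 48300 km

T = 13.73 days = 1.186×10⁶ s.
A synchronous orbit has period T, so by Kepler's third law a = (μT²/4π²)^(1/3).
μT²/4π² = 3.419×10¹² × (1.186×10⁶)² / 39.48 = 1.219×10²³ m³.
a = 4.958×10⁷ m = 49580 km.
Altitude h = a − R = 49580 − 1308 = 48272 km.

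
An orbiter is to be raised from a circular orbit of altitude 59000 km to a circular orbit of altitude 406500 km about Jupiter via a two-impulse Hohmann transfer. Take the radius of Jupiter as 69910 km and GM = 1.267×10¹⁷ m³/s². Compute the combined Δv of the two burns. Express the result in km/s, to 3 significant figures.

Δv_total ≈ 13.6 km/s

r₁ = 69910 + 59000 = 128910 km = 1.2891×10⁸ m.
r₂ = 69910 + 406500 = 476410 km = 4.7641×10⁸ m.
Transfer ellipse a_t = (r₁ + r₂)/2 = 3.027×10⁸ m.
At r₁: circular v_c1 = √(μ/r₁) = 31350 m/s; transfer-perijove v_p = √[μ(2/r₁ − 1/a_t)] = 39330 m/s.
Δv₁ = v_p − v_c1 = 7983 m/s.
At r₂: circular v_c2 = √(μ/r₂) = 16310 m/s; transfer-apojove v_a = √[μ(2/r₂ − 1/a_t)] = 10640 m/s.
Δv₂ = v_c2 − v_a = 5665 m/s.
Total Δv = Δv₁ + Δv₂ = 13650 m/s = 13.65 km/s.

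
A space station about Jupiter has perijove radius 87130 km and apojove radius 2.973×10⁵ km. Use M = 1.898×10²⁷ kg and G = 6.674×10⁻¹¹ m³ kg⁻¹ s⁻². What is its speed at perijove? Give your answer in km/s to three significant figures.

v ≈ 47.4 km/s

μ = GM = 6.674×10⁻¹¹ × 1.898×10²⁷ = 1.267×10¹⁷ m³/s².
Semi-major axis a = (r_p + r_a)/2 = 1.9222×10⁵ km = 1.922×10⁸ m.
Vis-viva: v² = μ(2/r − 1/a) = 1.267×10¹⁷ × (2.295×10⁻⁸ − 5.203×10⁻⁹) = 2.249×10⁹ m²/s².
v = 47420 m/s = 47.42 km/s.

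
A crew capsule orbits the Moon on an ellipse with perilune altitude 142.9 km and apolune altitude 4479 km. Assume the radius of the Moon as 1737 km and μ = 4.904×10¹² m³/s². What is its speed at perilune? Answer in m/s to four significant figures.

v ≈ 2001 m/s

r_p = 1737 + 142.9 = 1879.9 km = 1.8799×10⁶ m.
r_a = 1737 + 4479 = 6216.0 km = 6.2160×10⁶ m.
Semi-major axis a = (r_p + r_a)/2 = 4047.9 km = 4.048×10⁶ m.
Vis-viva: v² = μ(2/r − 1/a) = 4.904×10¹² × (1.064×10⁻⁶ − 2.470×10⁻⁷) = 4.006×10⁶ m²/s².
v = 2001 m/s.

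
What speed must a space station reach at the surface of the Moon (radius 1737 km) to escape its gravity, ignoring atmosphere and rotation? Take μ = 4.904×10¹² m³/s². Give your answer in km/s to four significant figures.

r = R = 1.737×10⁶ m.
Escape speed v_esc = √(2μ/r) = √(2 × 4.904×10¹² / 1.737×10⁶) = √(5.647×10⁶) = 2376 m/s.
= 2.376 km/s.

v_esc ≈ 2.376 km/s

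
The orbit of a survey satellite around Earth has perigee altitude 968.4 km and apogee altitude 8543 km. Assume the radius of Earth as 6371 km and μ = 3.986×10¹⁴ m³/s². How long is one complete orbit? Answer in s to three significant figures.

r_p = 6371 + 968.4 = 7339.4 km = 7.3394×10⁶ m.
r_a = 6371 + 8543 = 14914 km = 1.4914×10⁷ m.
Semi-major axis a = (r_p + r_a)/2 = (7339.4 + 14914)/2 = 11127 km = 1.113×10⁷ m.
By Kepler's third law T = 2π√(a³/μ) = 2π × 1.859×10³ = 1.168×10⁴ s.

T ≈ 11700 s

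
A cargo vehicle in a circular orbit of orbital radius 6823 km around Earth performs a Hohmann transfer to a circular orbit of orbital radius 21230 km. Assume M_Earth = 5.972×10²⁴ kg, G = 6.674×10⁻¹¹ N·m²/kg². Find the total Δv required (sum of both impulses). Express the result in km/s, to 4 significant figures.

μ = GM = 6.674×10⁻¹¹ × 5.972×10²⁴ = 3.986×10¹⁴ m³/s².
r₁ = 6823 km = 6.823×10⁶ m.
r₂ = 21230 km = 2.123×10⁷ m.
Transfer ellipse a_t = (r₁ + r₂)/2 = 1.403×10⁷ m.
At r₁: circular v_c1 = √(μ/r₁) = 7643 m/s; transfer-perigee v_p = √[μ(2/r₁ − 1/a_t)] = 9403 m/s.
Δv₁ = v_p − v_c1 = 1760 m/s.
At r₂: circular v_c2 = √(μ/r₂) = 4333 m/s; transfer-apogee v_a = √[μ(2/r₂ − 1/a_t)] = 3022 m/s.
Δv₂ = v_c2 − v_a = 1311 m/s.
Total Δv = Δv₁ + Δv₂ = 3071 m/s = 3.071 km/s.

Δv_total ≈ 3.071 km/s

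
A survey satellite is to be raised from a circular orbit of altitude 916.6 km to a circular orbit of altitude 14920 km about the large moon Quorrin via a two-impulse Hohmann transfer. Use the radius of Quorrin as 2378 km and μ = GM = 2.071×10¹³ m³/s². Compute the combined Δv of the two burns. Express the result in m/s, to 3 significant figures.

Δv_total ≈ 1220 m/s

r₁ = 2378 + 916.6 = 3294.6 km = 3.2946×10⁶ m.
r₂ = 2378 + 14920 = 17298 km = 1.7298×10⁷ m.
Transfer ellipse a_t = (r₁ + r₂)/2 = 1.030×10⁷ m.
At r₁: circular v_c1 = √(μ/r₁) = 2507 m/s; transfer-periapsis v_p = √[μ(2/r₁ − 1/a_t)] = 3250 m/s.
Δv₁ = v_p − v_c1 = 742.5 m/s.
At r₂: circular v_c2 = √(μ/r₂) = 1094 m/s; transfer-apoapsis v_a = √[μ(2/r₂ − 1/a_t)] = 618.9 m/s.
Δv₂ = v_c2 − v_a = 475.2 m/s.
Total Δv = Δv₁ + Δv₂ = 1218 m/s.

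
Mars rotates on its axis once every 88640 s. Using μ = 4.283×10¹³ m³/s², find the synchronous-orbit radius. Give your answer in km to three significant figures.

A synchronous orbit has period T, so by Kepler's third law a = (μT²/4π²)^(1/3).
μT²/4π² = 4.283×10¹³ × (8.864×10⁴)² / 39.48 = 8.524×10²¹ m³.
a = 2.043×10⁷ m = 20428 km.

r_sync ≈ 20400 km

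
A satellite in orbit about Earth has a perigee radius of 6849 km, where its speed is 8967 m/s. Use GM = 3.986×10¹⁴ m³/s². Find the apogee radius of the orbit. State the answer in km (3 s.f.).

r_p = 6.849×10⁶ m.
Specific energy ε = v²/2 − μ/r = -1.799×10⁷ J/kg, so a = −μ/(2ε) = 1.108×10⁷ m.
The apsides satisfy r_p + r_a = 2a, so the apogee radius is 2a − r_p = 1.530×10⁷ m = 15302 km.

apogee radius ≈ 15300 km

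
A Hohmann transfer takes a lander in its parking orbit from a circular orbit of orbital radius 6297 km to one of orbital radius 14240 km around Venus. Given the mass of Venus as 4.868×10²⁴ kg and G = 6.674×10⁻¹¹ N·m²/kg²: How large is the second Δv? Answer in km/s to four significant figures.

Δv ≈ 1.036 km/s

μ = GM = 6.674×10⁻¹¹ × 4.868×10²⁴ = 3.249×10¹⁴ m³/s².
r₁ = 6297 km = 6.297×10⁶ m.
r₂ = 14240 km = 1.424×10⁷ m.
Transfer ellipse a_t = (r₁ + r₂)/2 = 1.027×10⁷ m.
At r₁: circular v_c1 = √(μ/r₁) = 7183 m/s; transfer-periapsis v_p = √[μ(2/r₁ − 1/a_t)] = 8459 m/s.
At r₂: circular v_c2 = √(μ/r₂) = 4777 m/s; transfer-apoapsis v_a = √[μ(2/r₂ − 1/a_t)] = 3740 m/s.
Δv₂ = v_c2 − v_a = 1036 m/s.
= 1.036 km/s.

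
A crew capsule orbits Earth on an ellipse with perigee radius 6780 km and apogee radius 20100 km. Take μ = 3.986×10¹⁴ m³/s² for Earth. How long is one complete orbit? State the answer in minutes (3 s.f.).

T ≈ 258 minutes

Semi-major axis a = (r_p + r_a)/2 = (6780.0 + 20100)/2 = 13440 km = 1.344×10⁷ m.
By Kepler's third law T = 2π√(a³/μ) = 2π × 2.468×10³ = 1.551×10⁴ s.
= 258.4 minutes.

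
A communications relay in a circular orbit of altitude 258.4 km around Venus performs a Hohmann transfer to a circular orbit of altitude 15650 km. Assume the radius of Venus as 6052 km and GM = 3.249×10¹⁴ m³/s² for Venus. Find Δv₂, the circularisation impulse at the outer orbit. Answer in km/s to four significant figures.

r₁ = 6052 + 258.4 = 6310.4 km = 6.3104×10⁶ m.
r₂ = 6052 + 15650 = 21702 km = 2.1702×10⁷ m.
Transfer ellipse a_t = (r₁ + r₂)/2 = 1.401×10⁷ m.
At r₁: circular v_c1 = √(μ/r₁) = 7175 m/s; transfer-periapsis v_p = √[μ(2/r₁ − 1/a_t)] = 8932 m/s.
At r₂: circular v_c2 = √(μ/r₂) = 3869 m/s; transfer-apoapsis v_a = √[μ(2/r₂ − 1/a_t)] = 2597 m/s.
Δv₂ = v_c2 − v_a = 1272 m/s.
= 1.272 km/s.

Δv ≈ 1.272 km/s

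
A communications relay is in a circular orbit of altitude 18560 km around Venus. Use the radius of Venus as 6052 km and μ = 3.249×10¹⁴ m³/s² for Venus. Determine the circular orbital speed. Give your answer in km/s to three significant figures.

v ≈ 3.63 km/s

r = 6052 + 18560 = 24612 km = 2.4612×10⁷ m.
For a circular orbit v = √(μ/r) = √(3.249×10¹⁴ / 2.461×10⁷) = √(1.320×10⁷) = 3633 m/s.
That is 3.633 km/s.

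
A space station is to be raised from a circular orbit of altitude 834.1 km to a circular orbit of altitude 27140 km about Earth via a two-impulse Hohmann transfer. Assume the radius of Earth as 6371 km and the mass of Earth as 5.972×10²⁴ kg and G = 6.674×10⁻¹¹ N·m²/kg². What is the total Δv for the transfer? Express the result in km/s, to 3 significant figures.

Δv_total ≈ 3.50 km/s

μ = GM = 6.674×10⁻¹¹ × 5.972×10²⁴ = 3.986×10¹⁴ m³/s².
r₁ = 6371 + 834.1 = 7205.1 km = 7.2051×10⁶ m.
r₂ = 6371 + 27140 = 33511 km = 3.3511×10⁷ m.
Transfer ellipse a_t = (r₁ + r₂)/2 = 2.036×10⁷ m.
At r₁: circular v_c1 = √(μ/r₁) = 7438 m/s; transfer-perigee v_p = √[μ(2/r₁ − 1/a_t)] = 9542 m/s.
Δv₁ = v_p − v_c1 = 2105 m/s.
At r₂: circular v_c2 = √(μ/r₂) = 3449 m/s; transfer-apogee v_a = √[μ(2/r₂ − 1/a_t)] = 2052 m/s.
Δv₂ = v_c2 − v_a = 1397 m/s.
Total Δv = Δv₁ + Δv₂ = 3502 m/s = 3.502 km/s.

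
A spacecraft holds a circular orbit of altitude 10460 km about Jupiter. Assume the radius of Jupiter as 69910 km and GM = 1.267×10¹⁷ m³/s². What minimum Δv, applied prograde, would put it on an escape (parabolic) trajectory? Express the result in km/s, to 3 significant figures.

r = 69910 + 10460 = 80370 km = 8.0370×10⁷ m.
Circular speed v_c = √(μ/r) = 39700 m/s.
Escape speed v_esc = √(2μ/r) = √2 × v_c = 56150 m/s.
Δv = v_esc − v_c = 16450 m/s = 16.45 km/s.

Δv ≈ 16.4 km/s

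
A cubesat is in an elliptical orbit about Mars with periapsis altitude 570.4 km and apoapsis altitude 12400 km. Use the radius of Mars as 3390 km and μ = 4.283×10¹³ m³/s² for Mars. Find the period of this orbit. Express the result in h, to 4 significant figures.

T ≈ 8.276 h

r_p = 3390 + 570.4 = 3960.4 km = 3.9604×10⁶ m.
r_a = 3390 + 12400 = 15790 km = 1.5790×10⁷ m.
Semi-major axis a = (r_p + r_a)/2 = (3960.4 + 15790)/2 = 9875.2 km = 9.875×10⁶ m.
By Kepler's third law T = 2π√(a³/μ) = 2π × 4.742×10³ = 2.979×10⁴ s.
= 8.276 h.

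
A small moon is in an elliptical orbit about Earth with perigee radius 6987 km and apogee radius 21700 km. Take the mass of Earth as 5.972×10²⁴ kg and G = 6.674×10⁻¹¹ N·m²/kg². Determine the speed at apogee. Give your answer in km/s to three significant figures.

μ = GM = 6.674×10⁻¹¹ × 5.972×10²⁴ = 3.986×10¹⁴ m³/s².
Semi-major axis a = (r_p + r_a)/2 = 14344 km = 1.434×10⁷ m.
Vis-viva: v² = μ(2/r − 1/a) = 3.986×10¹⁴ × (9.217×10⁻⁸ − 6.972×10⁻⁸) = 8.947×10⁶ m²/s².
v = 2991 m/s = 2.991 km/s.

v ≈ 2.99 km/s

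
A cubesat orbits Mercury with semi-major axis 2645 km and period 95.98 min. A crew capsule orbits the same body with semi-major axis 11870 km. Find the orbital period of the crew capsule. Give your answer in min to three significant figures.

Kepler's third law: T² ∝ a³, so T₂ = T₁ (a₂/a₁)^(3/2).
a₂/a₁ = 4.488, (a₂/a₁)^(3/2) = 9.507.
T₂ = 95.98 × 9.507 = 912.5 min.

T₂ ≈ 912 min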